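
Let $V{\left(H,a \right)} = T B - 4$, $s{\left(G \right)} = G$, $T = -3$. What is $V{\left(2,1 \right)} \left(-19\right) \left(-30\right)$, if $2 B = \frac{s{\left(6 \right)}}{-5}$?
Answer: $-1254$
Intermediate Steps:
$B = - \frac{3}{5}$ ($B = \frac{6 \frac{1}{-5}}{2} = \frac{6 \left(- \frac{1}{5}\right)}{2} = \frac{1}{2} \left(- \frac{6}{5}\right) = - \frac{3}{5} \approx -0.6$)
$V{\left(H,a \right)} = - \frac{11}{5}$ ($V{\left(H,a \right)} = \left(-3\right) \left(- \frac{3}{5}\right) - 4 = \frac{9}{5} - 4 = - \frac{11}{5}$)
$V{\left(2,1 \right)} \left(-19\right) \left(-30\right) = \left(- \frac{11}{5}\right) \left(-19\right) \left(-30\right) = \frac{209}{5} \left(-30\right) = -1254$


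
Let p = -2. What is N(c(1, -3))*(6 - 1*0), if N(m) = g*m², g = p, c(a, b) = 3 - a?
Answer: -48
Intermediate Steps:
g = -2
N(m) = -2*m²
N(c(1, -3))*(6 - 1*0) = (-2*(3 - 1*1)²)*(6 - 1*0) = (-2*(3 - 1)²)*(6 + 0) = -2*2²*6 = -2*4*6 = -8*6 = -48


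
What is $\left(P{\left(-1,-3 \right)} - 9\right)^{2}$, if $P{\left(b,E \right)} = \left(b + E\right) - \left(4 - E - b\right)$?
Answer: $441$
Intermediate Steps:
$P{\left(b,E \right)} = -4 + 2 E + 2 b$ ($P{\left(b,E \right)} = \left(E + b\right) - \left(4 - E - b\right) = \left(E + b\right) + \left(-4 + E + b\right) = -4 + 2 E + 2 b$)
$\left(P{\left(-1,-3 \right)} - 9\right)^{2} = \left(\left(-4 + 2 \left(-3\right) + 2 \left(-1\right)\right) - 9\right)^{2} = \left(\left(-4 - 6 - 2\right) - 9\right)^{2} = \left(-12 - 9\right)^{2} = \left(-21\right)^{2} = 441$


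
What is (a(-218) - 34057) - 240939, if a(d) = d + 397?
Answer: -274817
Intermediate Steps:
a(d) = 397 + d
(a(-218) - 34057) - 240939 = ((397 - 218) - 34057) - 240939 = (179 - 34057) - 240939 = -33878 - 240939 = -274817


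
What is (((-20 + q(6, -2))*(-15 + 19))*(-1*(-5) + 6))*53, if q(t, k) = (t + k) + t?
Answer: -23320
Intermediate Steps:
q(t, k) = k + 2*t (q(t, k) = (k + t) + t = k + 2*t)
(((-20 + q(6, -2))*(-15 + 19))*(-1*(-5) + 6))*53 = (((-20 + (-2 + 2*6))*(-15 + 19))*(-1*(-5) + 6))*53 = (((-20 + (-2 + 12))*4)*(5 + 6))*53 = (((-20 + 10)*4)*11)*53 = (-10*4*11)*53 = -40*11*53 = -440*53 = -23320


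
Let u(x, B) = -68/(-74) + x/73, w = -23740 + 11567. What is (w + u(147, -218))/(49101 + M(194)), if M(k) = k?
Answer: -32871352/133145795 ≈ -0.24688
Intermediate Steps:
w = -12173
u(x, B) = 34/37 + x/73 (u(x, B) = -68*(-1/74) + x*(1/73) = 34/37 + x/73)
(w + u(147, -218))/(49101 + M(194)) = (-12173 + (34/37 + (1/73)*147))/(49101 + 194) = (-12173 + (34/37 + 147/73))/49295 = (-12173 + 7921/2701)*(1/49295) = -32871352/2701*1/49295 = -32871352/133145795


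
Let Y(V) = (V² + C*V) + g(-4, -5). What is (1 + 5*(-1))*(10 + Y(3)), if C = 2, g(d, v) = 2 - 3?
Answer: -96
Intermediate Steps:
g(d, v) = -1
Y(V) = -1 + V² + 2*V (Y(V) = (V² + 2*V) - 1 = -1 + V² + 2*V)
(1 + 5*(-1))*(10 + Y(3)) = (1 + 5*(-1))*(10 + (-1 + 3² + 2*3)) = (1 - 5)*(10 + (-1 + 9 + 6)) = -4*(10 + 14) = -4*24 = -96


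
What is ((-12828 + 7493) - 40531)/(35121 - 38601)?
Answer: 22933/1740 ≈ 13.180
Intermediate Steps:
((-12828 + 7493) - 40531)/(35121 - 38601) = (-5335 - 40531)/(-3480) = -45866*(-1/3480) = 22933/1740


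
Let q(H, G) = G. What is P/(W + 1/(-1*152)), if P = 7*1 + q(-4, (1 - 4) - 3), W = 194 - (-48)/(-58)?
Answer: 4408/851475 ≈ 0.0051769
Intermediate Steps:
W = 5602/29 (W = 194 - (-48)*(-1)/58 = 194 - 1*24/29 = 194 - 24/29 = 5602/29 ≈ 193.17)
P = 1 (P = 7*1 + ((1 - 4) - 3) = 7 + (-3 - 3) = 7 - 6 = 1)
P/(W + 1/(-1*152)) = 1/(5602/29 + 1/(-1*152)) = 1/(5602/29 + 1/(-152)) = 1/(5602/29 - 1/152) = 1/(851475/4408) = 1*(4408/851475) = 4408/851475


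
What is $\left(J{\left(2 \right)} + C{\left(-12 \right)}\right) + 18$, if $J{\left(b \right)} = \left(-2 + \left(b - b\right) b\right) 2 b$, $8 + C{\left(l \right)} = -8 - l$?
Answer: $6$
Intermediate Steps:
$C{\left(l \right)} = -16 - l$ ($C{\left(l \right)} = -8 - \left(8 + l\right) = -16 - l$)
$J{\left(b \right)} = - 4 b$ ($J{\left(b \right)} = \left(-2 + 0 b\right) 2 b = \left(-2 + 0\right) 2 b = - 2 \cdot 2 b = - 4 b$)
$\left(J{\left(2 \right)} + C{\left(-12 \right)}\right) + 18 = \left(\left(-4\right) 2 - 4\right) + 18 = \left(-8 + \left(-16 + 12\right)\right) + 18 = \left(-8 - 4\right) + 18 = -12 + 18 = 6$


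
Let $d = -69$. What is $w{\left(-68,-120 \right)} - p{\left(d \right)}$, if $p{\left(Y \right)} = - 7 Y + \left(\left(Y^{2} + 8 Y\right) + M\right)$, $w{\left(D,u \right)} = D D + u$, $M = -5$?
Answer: $-183$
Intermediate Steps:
$w{\left(D,u \right)} = u + D^{2}$ ($w{\left(D,u \right)} = D^{2} + u = u + D^{2}$)
$p{\left(Y \right)} = -5 + Y + Y^{2}$ ($p{\left(Y \right)} = - 7 Y - \left(5 - Y^{2} - 8 Y\right) = - 7 Y + \left(-5 + Y^{2} + 8 Y\right) = -5 + Y + Y^{2}$)
$w{\left(-68,-120 \right)} - p{\left(d \right)} = \left(-120 + \left(-68\right)^{2}\right) - \left(-5 - 69 + \left(-69\right)^{2}\right) = \left(-120 + 4624\right) - \left(-5 - 69 + 4761\right) = 4504 - 4687 = -183$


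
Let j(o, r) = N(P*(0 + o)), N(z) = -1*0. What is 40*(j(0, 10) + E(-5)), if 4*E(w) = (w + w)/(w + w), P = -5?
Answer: 10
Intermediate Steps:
N(z) = 0
j(o, r) = 0
E(w) = 1/4 (E(w) = ((w + w)/(w + w))/4 = ((2*w)/((2*w)))/4 = ((2*w)*(1/(2*w)))/4 = (1/4)*1 = 1/4)
40*(j(0, 10) + E(-5)) = 40*(0 + 1/4) = 40*(1/4) = 10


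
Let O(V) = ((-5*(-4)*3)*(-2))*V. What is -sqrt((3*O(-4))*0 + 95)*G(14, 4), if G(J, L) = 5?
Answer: -5*sqrt(95) ≈ -48.734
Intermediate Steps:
O(V) = -120*V (O(V) = ((20*3)*(-2))*V = (60*(-2))*V = -120*V)
-sqrt((3*O(-4))*0 + 95)*G(14, 4) = -sqrt((3*(-120*(-4)))*0 + 95)*5 = -sqrt((3*480)*0 + 95)*5 = -sqrt(1440*0 + 95)*5 = -sqrt(0 + 95)*5 = -sqrt(95)*5 = -5*sqrt(95)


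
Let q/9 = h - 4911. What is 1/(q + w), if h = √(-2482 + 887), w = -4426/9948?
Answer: -1093524145986/48336356623781341 - 222666084*I*√1595/48336356623781341 ≈ -2.2623e-5 - 1.8398e-7*I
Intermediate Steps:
w = -2213/4974 (w = -4426*1/9948 = -2213/4974 ≈ -0.44491)
h = I*√1595 (h = √(-1595) = I*√1595 ≈ 39.937*I)
q = -44199 + 9*I*√1595 (q = 9*(I*√1595 - 4911) = 9*(-4911 + I*√1595) = -44199 + 9*I*√1595 ≈ -44199.0 + 359.44*I)
1/(q + w) = 1/((-44199 + 9*I*√1595) - 2213/4974) = 1/(-219848039/4974 + 9*I*√1595)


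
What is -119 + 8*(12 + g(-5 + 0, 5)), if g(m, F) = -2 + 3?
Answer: -15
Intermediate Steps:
g(m, F) = 1
-119 + 8*(12 + g(-5 + 0, 5)) = -119 + 8*(12 + 1) = -119 + 8*13 = -119 + 104 = -15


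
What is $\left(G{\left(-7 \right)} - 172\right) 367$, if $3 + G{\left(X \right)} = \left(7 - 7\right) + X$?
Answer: $-66794$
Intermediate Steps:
$G{\left(X \right)} = -3 + X$ ($G{\left(X \right)} = -3 + \left(\left(7 - 7\right) + X\right) = -3 + \left(0 + X\right) = -3 + X$)
$\left(G{\left(-7 \right)} - 172\right) 367 = \left(\left(-3 - 7\right) - 172\right) 367 = \left(-10 - 172\right) 367 = \left(-182\right) 367 = -66794$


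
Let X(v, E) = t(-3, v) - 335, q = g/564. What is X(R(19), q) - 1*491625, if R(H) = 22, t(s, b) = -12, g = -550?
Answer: -491972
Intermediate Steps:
q = -275/282 (q = -550/564 = -550*1/564 = -275/282 ≈ -0.97518)
X(v, E) = -347 (X(v, E) = -12 - 335 = -347)
X(R(19), q) - 1*491625 = -347 - 1*491625 = -347 - 491625 = -491972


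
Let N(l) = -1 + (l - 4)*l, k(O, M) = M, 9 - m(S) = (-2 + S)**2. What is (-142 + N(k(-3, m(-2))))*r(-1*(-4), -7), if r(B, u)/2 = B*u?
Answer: 3696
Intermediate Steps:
m(S) = 9 - (-2 + S)**2
r(B, u) = 2*B*u (r(B, u) = 2*(B*u) = 2*B*u)
N(l) = -1 + l*(-4 + l) (N(l) = -1 + (-4 + l)*l = -1 + l*(-4 + l))
(-142 + N(k(-3, m(-2))))*r(-1*(-4), -7) = (-142 + (-1 + (9 - (-2 - 2)**2)**2 - 4*(9 - (-2 - 2)**2)))*(2*(-1*(-4))*(-7)) = (-142 + (-1 + (9 - 1*(-4)**2)**2 - 4*(9 - 1*(-4)**2)))*(2*4*(-7)) = (-142 + (-1 + (9 - 1*16)**2 - 4*(9 - 1*16)))*(-56) = (-142 + (-1 + (9 - 16)**2 - 4*(9 - 16)))*(-56) = (-142 + (-1 + (-7)**2 - 4*(-7)))*(-56) = (-142 + (-1 + 49 + 28))*(-56) = (-142 + 76)*(-56) = -66*(-56) = 3696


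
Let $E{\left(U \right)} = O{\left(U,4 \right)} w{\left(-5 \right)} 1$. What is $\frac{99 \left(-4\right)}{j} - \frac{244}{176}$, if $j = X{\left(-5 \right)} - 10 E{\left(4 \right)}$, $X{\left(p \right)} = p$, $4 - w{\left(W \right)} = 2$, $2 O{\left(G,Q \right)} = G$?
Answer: $\frac{1631}{220} \approx 7.4136$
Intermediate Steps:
$O{\left(G,Q \right)} = \frac{G}{2}$
$w{\left(W \right)} = 2$ ($w{\left(W \right)} = 4 - 2 = 2$)
$E{\left(U \right)} = U$ ($E{\left(U \right)} = \frac{U}{2} \cdot 2 \cdot 1 = U 1 = U$)
$j = -45$ ($j = -5 - 40 = -45$)
$\frac{99 \left(-4\right)}{j} - \frac{244}{176} = \frac{99 \left(-4\right)}{-45} - \frac{244}{176} = \left(-396\right) \left(- \frac{1}{45}\right) - \frac{61}{44} = \frac{44}{5} - \frac{61}{44} = \frac{1631}{220}$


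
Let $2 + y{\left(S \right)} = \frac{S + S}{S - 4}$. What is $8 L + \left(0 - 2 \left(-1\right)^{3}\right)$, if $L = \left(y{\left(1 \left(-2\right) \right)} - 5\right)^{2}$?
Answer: $\frac{2906}{9} \approx 322.89$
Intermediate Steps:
$y{\left(S \right)} = -2 + \frac{2 S}{-4 + S}$ ($y{\left(S \right)} = -2 + \frac{S + S}{S - 4} = -2 + \frac{2 S}{-4 + S}$)
$L = \frac{361}{9}$ ($L = \left(\frac{8}{-4 + 1 \left(-2\right)} - 5\right)^{2} = \left(\frac{8}{-4 - 2} - 5\right)^{2} = \left(\frac{8}{-6} - 5\right)^{2} = \left(8 \left(- \frac{1}{6}\right) - 5\right)^{2} = \left(- \frac{4}{3} - 5\right)^{2} = \left(- \frac{19}{3}\right)^{2} = \frac{361}{9} \approx 40.111$)
$8 L + \left(0 - 2 \left(-1\right)^{3}\right) = 8 \cdot \frac{361}{9} + \left(0 - 2 \left(-1\right)^{3}\right) = \frac{2888}{9} + \left(0 - -2\right) = \frac{2888}{9} + \left(0 + 2\right) = \frac{2888}{9} + 2 = \frac{2906}{9}$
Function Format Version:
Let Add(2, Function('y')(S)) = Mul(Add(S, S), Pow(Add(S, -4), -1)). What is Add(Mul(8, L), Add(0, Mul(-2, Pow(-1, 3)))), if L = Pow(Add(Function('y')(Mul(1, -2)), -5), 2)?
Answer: Rational(2906, 9) ≈ 322.89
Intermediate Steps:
Function('y')(S) = Add(-2, Mul(2, S, Pow(Add(-4, S), -1))) (Function('y')(S) = Add(-2, Mul(Add(S, S), Pow(Add(S, -4), -1))) = Add(-2, Mul(Mul(2, S), Pow(Add(-4, S), -1))) = Add(-2, Mul(2, S, Pow(Add(-4, S), -1))))
L = Rational(361, 9) (L = Pow(Add(Mul(8, Pow(Add(-4, Mul(1, -2)), -1)), -5), 2) = Pow(Add(Mul(8, Pow(Add(-4, -2), -1)), -5), 2) = Pow(Add(Mul(8, Pow(-6, -1)), -5), 2) = Pow(Add(Mul(8, Rational(-1, 6)), -5), 2) = Pow(Add(Rational(-4, 3), -5), 2) = Pow(Rational(-19, 3), 2) = Rational(361, 9) ≈ 40.111)
Add(Mul(8, L), Add(0, Mul(-2, Pow(-1, 3)))) = Add(Mul(8, Rational(361, 9)), Add(0, Mul(-2, Pow(-1, 3)))) = Add(Rational(2888, 9), Add(0, Mul(-2, -1))) = Add(Rational(2888, 9), Add(0, 2)) = Add(Rational(2888, 9), 2) = Rational(2906, 9)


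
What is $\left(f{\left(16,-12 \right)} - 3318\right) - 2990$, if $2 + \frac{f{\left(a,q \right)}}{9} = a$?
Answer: $-6182$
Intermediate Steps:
$f{\left(a,q \right)} = -18 + 9 a$
$\left(f{\left(16,-12 \right)} - 3318\right) - 2990 = \left(\left(-18 + 9 \cdot 16\right) - 3318\right) - 2990 = \left(\left(-18 + 144\right) - 3318\right) - 2990 = \left(126 - 3318\right) - 2990 = -3192 - 2990 = -6182$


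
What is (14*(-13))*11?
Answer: -2002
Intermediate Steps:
(14*(-13))*11 = -182*11 = -2002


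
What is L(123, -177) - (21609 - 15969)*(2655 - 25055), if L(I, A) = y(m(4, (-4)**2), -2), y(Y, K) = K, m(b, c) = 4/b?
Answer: 126335998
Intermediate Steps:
L(I, A) = -2
L(123, -177) - (21609 - 15969)*(2655 - 25055) = -2 - (21609 - 15969)*(2655 - 25055) = -2 - 5640*(-22400) = -2 - 1*(-126336000) = -2 + 126336000 = 126335998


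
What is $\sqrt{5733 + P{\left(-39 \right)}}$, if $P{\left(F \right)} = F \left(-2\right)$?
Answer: $\sqrt{5811} \approx 76.23$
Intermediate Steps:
$P{\left(F \right)} = - 2 F$
$\sqrt{5733 + P{\left(-39 \right)}} = \sqrt{5733 - -78} = \sqrt{5733 + 78} = \sqrt{5811}$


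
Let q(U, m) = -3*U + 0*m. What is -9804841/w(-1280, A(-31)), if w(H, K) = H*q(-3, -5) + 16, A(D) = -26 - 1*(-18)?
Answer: 9804841/11504 ≈ 852.30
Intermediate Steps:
A(D) = -8 (A(D) = -26 + 18 = -8)
q(U, m) = -3*U (q(U, m) = -3*U + 0 = -3*U)
w(H, K) = 16 + 9*H (w(H, K) = H*(-3*(-3)) + 16 = H*9 + 16 = 9*H + 16 = 16 + 9*H)
-9804841/w(-1280, A(-31)) = -9804841/(16 + 9*(-1280)) = -9804841/(16 - 11520) = -9804841/(-11504) = -9804841*(-1/11504) = 9804841/11504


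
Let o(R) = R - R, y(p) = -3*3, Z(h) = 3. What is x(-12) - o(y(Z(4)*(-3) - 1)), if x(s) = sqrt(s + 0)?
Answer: 2*I*sqrt(3) ≈ 3.4641*I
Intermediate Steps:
x(s) = sqrt(s)
y(p) = -9
o(R) = 0
x(-12) - o(y(Z(4)*(-3) - 1)) = sqrt(-12) - 1*0 = 2*I*sqrt(3) + 0 = 2*I*sqrt(3)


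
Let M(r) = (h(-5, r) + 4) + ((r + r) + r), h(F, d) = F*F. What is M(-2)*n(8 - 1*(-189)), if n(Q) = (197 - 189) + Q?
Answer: 4715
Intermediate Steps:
h(F, d) = F**2
M(r) = 29 + 3*r (M(r) = ((-5)**2 + 4) + ((r + r) + r) = (25 + 4) + (2*r + r) = 29 + 3*r)
n(Q) = 8 + Q
M(-2)*n(8 - 1*(-189)) = (29 + 3*(-2))*(8 + (8 - 1*(-189))) = (29 - 6)*(8 + (8 + 189)) = 23*(8 + 197) = 23*205 = 4715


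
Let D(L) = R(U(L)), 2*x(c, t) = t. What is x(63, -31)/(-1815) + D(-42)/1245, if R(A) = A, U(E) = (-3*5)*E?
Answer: 155033/301290 ≈ 0.51456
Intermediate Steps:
U(E) = -15*E
x(c, t) = t/2
D(L) = -15*L
x(63, -31)/(-1815) + D(-42)/1245 = ((1/2)*(-31))/(-1815) - 15*(-42)/1245 = -31/2*(-1/1815) + 630*(1/1245) = 31/3630 + 42/83 = 155033/301290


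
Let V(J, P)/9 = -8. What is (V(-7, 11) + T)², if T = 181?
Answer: 11881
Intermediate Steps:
V(J, P) = -72 (V(J, P) = 9*(-8) = -72)
(V(-7, 11) + T)² = (-72 + 181)² = 109² = 11881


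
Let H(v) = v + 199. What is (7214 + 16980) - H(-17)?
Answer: 24012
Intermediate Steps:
H(v) = 199 + v
(7214 + 16980) - H(-17) = (7214 + 16980) - (199 - 17) = 24194 - 1*182 = 24194 - 182 = 24012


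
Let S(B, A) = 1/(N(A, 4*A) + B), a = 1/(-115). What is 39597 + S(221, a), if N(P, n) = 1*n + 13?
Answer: 1065396997/26906 ≈ 39597.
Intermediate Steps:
N(P, n) = 13 + n (N(P, n) = n + 13 = 13 + n)
a = -1/115 ≈ -0.0086956
S(B, A) = 1/(13 + B + 4*A) (S(B, A) = 1/((13 + 4*A) + B) = 1/(13 + B + 4*A))
39597 + S(221, a) = 39597 + 1/(13 + 221 + 4*(-1/115)) = 39597 + 1/(13 + 221 - 4/115) = 39597 + 1/(26906/115) = 39597 + 115/26906 = 1065396997/26906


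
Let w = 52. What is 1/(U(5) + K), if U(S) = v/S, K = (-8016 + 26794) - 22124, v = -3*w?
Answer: -5/16886 ≈ -0.00029610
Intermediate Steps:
v = -156 (v = -3*52 = -156)
K = -3346 (K = 18778 - 22124 = -3346)
U(S) = -156/S
1/(U(5) + K) = 1/(-156/5 - 3346) = 1/(-16886/5) = -5/16886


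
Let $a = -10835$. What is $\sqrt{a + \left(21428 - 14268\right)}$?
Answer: $35 i \sqrt{3} \approx 60.622 i$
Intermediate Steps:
$\sqrt{a + \left(21428 - 14268\right)} = \sqrt{-10835 + \left(21428 - 14268\right)} = \sqrt{-10835 + 7160} = \sqrt{-3675} = 35 i \sqrt{3}$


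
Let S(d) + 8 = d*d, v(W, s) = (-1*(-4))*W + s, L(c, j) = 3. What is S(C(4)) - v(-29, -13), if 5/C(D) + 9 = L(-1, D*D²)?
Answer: 4381/36 ≈ 121.69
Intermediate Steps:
C(D) = -⅚ (C(D) = 5/(-9 + 3) = 5/(-6) = 5*(-⅙) = -⅚)
v(W, s) = s + 4*W (v(W, s) = 4*W + s = s + 4*W)
S(d) = -8 + d² (S(d) = -8 + d*d = -8 + d²)
S(C(4)) - v(-29, -13) = (-8 + (-⅚)²) - (-13 + 4*(-29)) = (-8 + 25/36) - (-13 - 116) = -263/36 - 1*(-129) = -263/36 + 129 = 4381/36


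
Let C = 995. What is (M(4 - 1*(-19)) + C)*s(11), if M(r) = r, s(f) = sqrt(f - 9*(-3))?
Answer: 1018*sqrt(38) ≈ 6275.4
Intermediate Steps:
s(f) = sqrt(27 + f) (s(f) = sqrt(f + 27) = sqrt(27 + f))
(M(4 - 1*(-19)) + C)*s(11) = ((4 - 1*(-19)) + 995)*sqrt(27 + 11) = ((4 + 19) + 995)*sqrt(38) = (23 + 995)*sqrt(38) = 1018*sqrt(38)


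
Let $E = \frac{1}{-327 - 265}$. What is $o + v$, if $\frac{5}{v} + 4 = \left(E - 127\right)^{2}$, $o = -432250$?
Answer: $- \frac{2442810027247930}{5651382369} \approx -4.3225 \cdot 10^{5}$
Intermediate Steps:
$E = - \frac{1}{592}$ ($E = \frac{1}{-592} = - \frac{1}{592} \approx -0.0016892$)
$v = \frac{1752320}{5651382369}$ ($v = \frac{5}{-4 + \left(- \frac{1}{592} - 127\right)^{2}} = \frac{5}{-4 + \left(- \frac{75185}{592}\right)^{2}} = \frac{5}{-4 + \frac{5652784225}{350464}} = \frac{5}{\frac{5651382369}{350464}} = 5 \cdot \frac{350464}{5651382369} = \frac{1752320}{5651382369} \approx 0.00031007$)
$o + v = -432250 + \frac{1752320}{5651382369} = - \frac{2442810027247930}{5651382369}$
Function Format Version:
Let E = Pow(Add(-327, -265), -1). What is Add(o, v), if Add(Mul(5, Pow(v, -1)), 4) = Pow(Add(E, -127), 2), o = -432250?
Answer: Rational(-2442810027247930, 5651382369) ≈ -4.3225e+5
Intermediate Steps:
E = Rational(-1, 592) (E = Pow(-592, -1) = Rational(-1, 592) ≈ -0.0016892)
v = Rational(1752320, 5651382369) (v = Mul(5, Pow(Add(-4, Pow(Add(Rational(-1, 592), -127), 2)), -1)) = Mul(5, Pow(Add(-4, Pow(Rational(-75185, 592), 2)), -1)) = Mul(5, Pow(Add(-4, Rational(5652784225, 350464)), -1)) = Mul(5, Pow(Rational(5651382369, 350464), -1)) = Mul(5, Rational(350464, 5651382369)) = Rational(1752320, 5651382369) ≈ 0.00031007)
Add(o, v) = Add(-432250, Rational(1752320, 5651382369)) = Rational(-2442810027247930, 5651382369)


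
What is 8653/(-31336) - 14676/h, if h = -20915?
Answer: 278909641/655392440 ≈ 0.42556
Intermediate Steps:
8653/(-31336) - 14676/h = 8653/(-31336) - 14676/(-20915) = 8653*(-1/31336) - 14676*(-1/20915) = -8653/31336 + 14676/20915 = 278909641/655392440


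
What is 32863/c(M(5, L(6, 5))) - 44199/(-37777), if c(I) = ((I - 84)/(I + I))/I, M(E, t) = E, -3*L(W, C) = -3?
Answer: -62069785829/2984383 ≈ -20798.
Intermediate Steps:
L(W, C) = 1 (L(W, C) = -1/3*(-3) = 1)
c(I) = (-84 + I)/(2*I**2) (c(I) = ((-84 + I)/((2*I)))/I = ((-84 + I)*(1/(2*I)))/I = ((-84 + I)/(2*I))/I = (-84 + I)/(2*I**2))
32863/c(M(5, L(6, 5))) - 44199/(-37777) = 32863/(((1/2)*(-84 + 5)/5**2)) - 44199/(-37777) = 32863/(((1/2)*(1/25)*(-79))) - 44199*(-1/37777) = 32863/(-79/50) + 44199/37777 = 32863*(-50/79) + 44199/37777 = -1643150/79 + 44199/37777 = -62069785829/2984383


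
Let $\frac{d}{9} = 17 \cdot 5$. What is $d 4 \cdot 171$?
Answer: $523260$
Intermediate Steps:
$d = 765$ ($d = 9 \cdot 17 \cdot 5 = 9 \cdot 85 = 765$)
$d 4 \cdot 171 = 765 \cdot 4 \cdot 171 = 765 \cdot 684 = 523260$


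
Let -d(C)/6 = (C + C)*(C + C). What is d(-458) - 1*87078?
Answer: -5121414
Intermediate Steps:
d(C) = -24*C² (d(C) = -6*(C + C)*(C + C) = -6*2*C*2*C = -24*C²)
d(-458) - 1*87078 = -24*(-458)² - 1*87078 = -24*209764 - 87078 = -5034336 - 87078 = -5121414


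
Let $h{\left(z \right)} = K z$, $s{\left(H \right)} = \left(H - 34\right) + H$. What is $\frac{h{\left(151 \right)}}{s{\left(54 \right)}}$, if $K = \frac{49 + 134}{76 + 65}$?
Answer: $\frac{9211}{3478} \approx 2.6484$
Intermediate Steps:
$s{\left(H \right)} = -34 + 2 H$ ($s{\left(H \right)} = \left(-34 + H\right) + H = -34 + 2 H$)
$K = \frac{61}{47}$ ($K = \frac{183}{141} = 183 \cdot \frac{1}{141} = \frac{61}{47} \approx 1.2979$)
$h{\left(z \right)} = \frac{61 z}{47}$
$\frac{h{\left(151 \right)}}{s{\left(54 \right)}} = \frac{\frac{61}{47} \cdot 151}{-34 + 2 \cdot 54} = \frac{9211}{47 \left(-34 + 108\right)} = \frac{9211}{47 \cdot 74} = \frac{9211}{47} \cdot \frac{1}{74} = \frac{9211}{3478}$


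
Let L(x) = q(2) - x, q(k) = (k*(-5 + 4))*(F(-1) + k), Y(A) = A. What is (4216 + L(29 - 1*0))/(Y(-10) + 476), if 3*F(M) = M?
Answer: 12551/1398 ≈ 8.9778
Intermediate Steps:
F(M) = M/3
q(k) = -k*(-⅓ + k) (q(k) = (k*(-5 + 4))*((⅓)*(-1) + k) = (k*(-1))*(-⅓ + k) = (-k)*(-⅓ + k) = -k*(-⅓ + k))
L(x) = -10/3 - x (L(x) = 2*(⅓ - 1*2) - x = 2*(⅓ - 2) - x = 2*(-5/3) - x = -10/3 - x)
(4216 + L(29 - 1*0))/(Y(-10) + 476) = (4216 + (-10/3 - (29 - 1*0)))/(-10 + 476) = (4216 + (-10/3 - (29 + 0)))/466 = (4216 + (-10/3 - 1*29))*(1/466) = (4216 + (-10/3 - 29))*(1/466) = (4216 - 97/3)*(1/466) = (12551/3)*(1/466) = 12551/1398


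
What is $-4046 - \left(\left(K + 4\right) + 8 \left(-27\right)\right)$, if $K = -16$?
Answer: $-3818$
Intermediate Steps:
$-4046 - \left(\left(K + 4\right) + 8 \left(-27\right)\right) = -4046 - \left(\left(-16 + 4\right) + 8 \left(-27\right)\right) = -4046 - \left(-12 - 216\right) = -4046 - -228 = -4046 + 228 = -3818$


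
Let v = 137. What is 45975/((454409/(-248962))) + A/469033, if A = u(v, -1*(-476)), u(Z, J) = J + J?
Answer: -5368564394874982/213132816497 ≈ -25189.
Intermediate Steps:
u(Z, J) = 2*J
A = 952 (A = 2*(-1*(-476)) = 2*476 = 952)
45975/((454409/(-248962))) + A/469033 = 45975/((454409/(-248962))) + 952/469033 = 45975/((454409*(-1/248962))) + 952*(1/469033) = 45975/(-454409/248962) + 952/469033 = 45975*(-248962/454409) + 952/469033 = -11446027950/454409 + 952/469033 = -5368564394874982/213132816497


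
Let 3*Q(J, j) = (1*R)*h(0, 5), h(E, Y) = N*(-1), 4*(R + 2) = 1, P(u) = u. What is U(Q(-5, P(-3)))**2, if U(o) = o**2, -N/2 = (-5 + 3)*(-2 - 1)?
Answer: 2401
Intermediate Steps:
N = -12 (N = -2*(-5 + 3)*(-2 - 1) = -(-4)*(-3) = -2*6 = -12)
R = -7/4 (R = -2 + (1/4)*1 = -2 + 1/4 = -7/4 ≈ -1.7500)
h(E, Y) = 12 (h(E, Y) = -12*(-1) = 12)
Q(J, j) = -7 (Q(J, j) = ((1*(-7/4))*12)/3 = (-7/4*12)/3 = (1/3)*(-21) = -7)
U(Q(-5, P(-3)))**2 = ((-7)**2)**2 = 49**2 = 2401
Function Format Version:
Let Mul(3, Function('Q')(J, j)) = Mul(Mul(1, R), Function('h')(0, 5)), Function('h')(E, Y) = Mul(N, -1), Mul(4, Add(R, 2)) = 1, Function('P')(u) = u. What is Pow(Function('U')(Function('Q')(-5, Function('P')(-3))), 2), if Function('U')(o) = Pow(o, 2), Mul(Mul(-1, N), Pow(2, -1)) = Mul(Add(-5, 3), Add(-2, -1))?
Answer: 2401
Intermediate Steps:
N = -12 (N = Mul(-2, Mul(Add(-5, 3), Add(-2, -1))) = Mul(-2, Mul(-2, -3)) = Mul(-2, 6) = -12)
R = Rational(-7, 4) (R = Add(-2, Mul(Rational(1, 4), 1)) = Add(-2, Rational(1, 4)) = Rational(-7, 4) ≈ -1.7500)
Function('h')(E, Y) = 12 (Function('h')(E, Y) = Mul(-12, -1) = 12)
Function('Q')(J, j) = -7 (Function('Q')(J, j) = Mul(Rational(1, 3), Mul(Mul(1, Rational(-7, 4)), 12)) = Mul(Rational(1, 3), Mul(Rational(-7, 4), 12)) = Mul(Rational(1, 3), -21) = -7)
Pow(Function('U')(Function('Q')(-5, Function('P')(-3))), 2) = Pow(Pow(-7, 2), 2) = Pow(49, 2) = 2401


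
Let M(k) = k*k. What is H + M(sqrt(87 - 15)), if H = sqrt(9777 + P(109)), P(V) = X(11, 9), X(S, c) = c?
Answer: 72 + sqrt(9786) ≈ 170.92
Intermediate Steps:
P(V) = 9
M(k) = k**2
H = sqrt(9786) (H = sqrt(9777 + 9) = sqrt(9786) ≈ 98.924)
H + M(sqrt(87 - 15)) = sqrt(9786) + (sqrt(87 - 15))**2 = sqrt(9786) + (sqrt(72))**2 = sqrt(9786) + (6*sqrt(2))**2 = sqrt(9786) + 72 = 72 + sqrt(9786)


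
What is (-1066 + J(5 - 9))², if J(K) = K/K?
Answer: 1134225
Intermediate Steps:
J(K) = 1
(-1066 + J(5 - 9))² = (-1066 + 1)² = (-1065)² = 1134225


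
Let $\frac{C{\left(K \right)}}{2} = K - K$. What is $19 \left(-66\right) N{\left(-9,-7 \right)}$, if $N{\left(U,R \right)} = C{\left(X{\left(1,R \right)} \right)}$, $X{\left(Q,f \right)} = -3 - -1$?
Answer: $0$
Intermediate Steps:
$X{\left(Q,f \right)} = -2$ ($X{\left(Q,f \right)} = -3 + 1 = -2$)
$C{\left(K \right)} = 0$ ($C{\left(K \right)} = 2 \left(K - K\right) = 2 \cdot 0 = 0$)
$N{\left(U,R \right)} = 0$
$19 \left(-66\right) N{\left(-9,-7 \right)} = 19 \left(-66\right) 0 = \left(-1254\right) 0 = 0$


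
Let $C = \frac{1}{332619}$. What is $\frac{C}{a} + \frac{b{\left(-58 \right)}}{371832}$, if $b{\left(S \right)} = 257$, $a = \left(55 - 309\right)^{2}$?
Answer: $\frac{153195193185}{221645413353448} \approx 0.00069117$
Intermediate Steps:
$a = 64516$ ($a = \left(55 - 309\right)^{2} = \left(-254\right)^{2} = 64516$)
$C = \frac{1}{332619} \approx 3.0064 \cdot 10^{-6}$
$\frac{C}{a} + \frac{b{\left(-58 \right)}}{371832} = \frac{1}{332619 \cdot 64516} + \frac{257}{371832} = \frac{1}{332619} \cdot \frac{1}{64516} + 257 \cdot \frac{1}{371832} = \frac{1}{21459247404} + \frac{257}{371832} = \frac{153195193185}{221645413353448}$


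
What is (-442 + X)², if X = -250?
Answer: 478864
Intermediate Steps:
(-442 + X)² = (-442 - 250)² = (-692)² = 478864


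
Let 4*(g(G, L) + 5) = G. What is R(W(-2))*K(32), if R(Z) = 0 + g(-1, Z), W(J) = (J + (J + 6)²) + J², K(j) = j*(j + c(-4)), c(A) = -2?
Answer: -5040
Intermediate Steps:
g(G, L) = -5 + G/4
K(j) = j*(-2 + j) (K(j) = j*(j - 2) = j*(-2 + j))
W(J) = J + J² + (6 + J)² (W(J) = (J + (6 + J)²) + J² = J + J² + (6 + J)²)
R(Z) = -21/4 (R(Z) = 0 + (-5 + (¼)*(-1)) = 0 + (-5 - ¼) = 0 - 21/4 = -21/4)
R(W(-2))*K(32) = -168*(-2 + 32) = -168*30 = -21/4*960 = -5040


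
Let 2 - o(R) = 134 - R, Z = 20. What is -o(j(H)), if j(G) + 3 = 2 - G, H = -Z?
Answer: 113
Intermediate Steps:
H = -20 (H = -1*20 = -20)
j(G) = -1 - G (j(G) = -3 + (2 - G) = -1 - G)
o(R) = -132 + R (o(R) = 2 - (134 - R) = 2 + (-134 + R) = -132 + R)
-o(j(H)) = -(-132 + (-1 - 1*(-20))) = -(-132 + (-1 + 20)) = -(-132 + 19) = -1*(-113) = 113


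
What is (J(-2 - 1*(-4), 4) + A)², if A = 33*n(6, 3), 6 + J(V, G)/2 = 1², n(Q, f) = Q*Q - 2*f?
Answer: 960400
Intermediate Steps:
n(Q, f) = Q² - 2*f
J(V, G) = -10 (J(V, G) = -12 + 2*1² = -12 + 2*1 = -12 + 2 = -10)
A = 990 (A = 33*(6² - 2*3) = 33*(36 - 6) = 33*30 = 990)
(J(-2 - 1*(-4), 4) + A)² = (-10 + 990)² = 980² = 960400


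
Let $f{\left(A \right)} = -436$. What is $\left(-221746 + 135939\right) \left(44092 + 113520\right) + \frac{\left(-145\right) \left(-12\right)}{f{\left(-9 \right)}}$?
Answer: $- \frac{1474139204791}{109} \approx -1.3524 \cdot 10^{10}$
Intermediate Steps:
$\left(-221746 + 135939\right) \left(44092 + 113520\right) + \frac{\left(-145\right) \left(-12\right)}{f{\left(-9 \right)}} = \left(-221746 + 135939\right) \left(44092 + 113520\right) + \frac{\left(-145\right) \left(-12\right)}{-436} = \left(-85807\right) 157612 + 1740 \left(- \frac{1}{436}\right) = -13524212884 - \frac{435}{109} = - \frac{1474139204791}{109}$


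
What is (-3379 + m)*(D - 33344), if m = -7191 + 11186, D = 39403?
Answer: 3732344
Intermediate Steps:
m = 3995
(-3379 + m)*(D - 33344) = (-3379 + 3995)*(39403 - 33344) = 616*6059 = 3732344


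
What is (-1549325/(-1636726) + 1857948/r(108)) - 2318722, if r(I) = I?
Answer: -33902586663769/14730534 ≈ -2.3015e+6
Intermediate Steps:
(-1549325/(-1636726) + 1857948/r(108)) - 2318722 = (-1549325/(-1636726) + 1857948/108) - 2318722 = (-1549325*(-1/1636726) + 1857948*(1/108)) - 2318722 = (1549325/1636726 + 154829/9) - 2318722 = 253426593779/14730534 - 2318722 = -33902586663769/14730534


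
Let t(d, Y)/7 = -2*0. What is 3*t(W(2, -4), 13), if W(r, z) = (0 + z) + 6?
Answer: 0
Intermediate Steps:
W(r, z) = 6 + z (W(r, z) = z + 6 = 6 + z)
t(d, Y) = 0 (t(d, Y) = 7*(-2*0) = 7*0 = 0)
3*t(W(2, -4), 13) = 3*0 = 0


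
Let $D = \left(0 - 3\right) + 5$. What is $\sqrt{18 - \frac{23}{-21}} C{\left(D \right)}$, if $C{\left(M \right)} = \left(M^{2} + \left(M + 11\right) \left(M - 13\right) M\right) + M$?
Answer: $- \frac{40 \sqrt{8421}}{3} \approx -1223.5$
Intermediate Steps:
$D = 2$ ($D = -3 + 5 = 2$)
$C{\left(M \right)} = M + M^{2} + M \left(-13 + M\right) \left(11 + M\right)$ ($C{\left(M \right)} = \left(M^{2} + \left(11 + M\right) \left(-13 + M\right) M\right) + M = \left(M^{2} + \left(-13 + M\right) \left(11 + M\right) M\right) + M = \left(M^{2} + M \left(-13 + M\right) \left(11 + M\right)\right) + M = M + M^{2} + M \left(-13 + M\right) \left(11 + M\right)$)
$\sqrt{18 - \frac{23}{-21}} C{\left(D \right)} = \sqrt{18 - \frac{23}{-21}} \cdot 2 \left(-142 + 2^{2} - 2\right) = \sqrt{18 - - \frac{23}{21}} \cdot 2 \left(-142 + 4 - 2\right) = \sqrt{18 + \frac{23}{21}} \cdot 2 \left(-140\right) = \sqrt{\frac{401}{21}} \left(-280\right) = \frac{\sqrt{8421}}{21} \left(-280\right) = - \frac{40 \sqrt{8421}}{3}$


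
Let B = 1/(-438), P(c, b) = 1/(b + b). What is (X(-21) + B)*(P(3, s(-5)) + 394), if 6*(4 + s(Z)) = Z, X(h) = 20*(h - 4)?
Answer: -2501648423/12702 ≈ -1.9695e+5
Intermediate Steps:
X(h) = -80 + 20*h (X(h) = 20*(-4 + h) = -80 + 20*h)
s(Z) = -4 + Z/6
P(c, b) = 1/(2*b)
B = -1/438 ≈ -0.0022831
(X(-21) + B)*(P(3, s(-5)) + 394) = ((-80 + 20*(-21)) - 1/438)*(1/(2*(-4 + (⅙)*(-5))) + 394) = ((-80 - 420) - 1/438)*(1/(2*(-4 - ⅚)) + 394) = (-500 - 1/438)*(1/(2*(-29/6)) + 394) = -219001*((½)*(-6/29) + 394)/438 = -219001*(-3/29 + 394)/438 = -219001/438*11423/29 = -2501648423/12702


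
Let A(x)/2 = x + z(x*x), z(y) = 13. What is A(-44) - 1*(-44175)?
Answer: 44113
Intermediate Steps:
A(x) = 26 + 2*x (A(x) = 2*(x + 13) = 2*(13 + x) = 26 + 2*x)
A(-44) - 1*(-44175) = (26 + 2*(-44)) - 1*(-44175) = (26 - 88) + 44175 = -62 + 44175 = 44113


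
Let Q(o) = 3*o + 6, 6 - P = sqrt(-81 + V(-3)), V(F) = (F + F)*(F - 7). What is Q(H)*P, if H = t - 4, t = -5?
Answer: -126 + 21*I*sqrt(21) ≈ -126.0 + 96.234*I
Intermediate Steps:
V(F) = 2*F*(-7 + F) (V(F) = (2*F)*(-7 + F) = 2*F*(-7 + F))
H = -9 (H = -5 - 4 = -9)
P = 6 - I*sqrt(21) (P = 6 - sqrt(-81 + 2*(-3)*(-7 - 3)) = 6 - sqrt(-81 + 2*(-3)*(-10)) = 6 - sqrt(-81 + 60) = 6 - sqrt(-21) = 6 - I*sqrt(21) ≈ 6.0 - 4.5826*I)
Q(o) = 6 + 3*o
Q(H)*P = (6 + 3*(-9))*(6 - I*sqrt(21)) = (6 - 27)*(6 - I*sqrt(21)) = -21*(6 - I*sqrt(21)) = -126 + 21*I*sqrt(21)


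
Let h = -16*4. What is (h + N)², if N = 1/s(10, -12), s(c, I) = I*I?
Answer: 84916225/20736 ≈ 4095.1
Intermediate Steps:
h = -64
s(c, I) = I²
N = 1/144 (N = 1/((-12)²) = 1/144 ≈ 0.0069444)
(h + N)² = (-64 + 1/144)² = (-9215/144)² = 84916225/20736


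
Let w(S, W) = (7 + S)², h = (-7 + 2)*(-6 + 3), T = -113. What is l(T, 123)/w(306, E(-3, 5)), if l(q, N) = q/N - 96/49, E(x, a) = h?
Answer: -17345/590459163 ≈ -2.9375e-5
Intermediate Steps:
h = 15 (h = -5*(-3) = 15)
E(x, a) = 15
l(q, N) = -96/49 + q/N (l(q, N) = q/N - 96*1/49 = q/N - 96/49 = -96/49 + q/N)
l(T, 123)/w(306, E(-3, 5)) = (-96/49 - 113/123)/((7 + 306)²) = (-96/49 - 113*1/123)/(313²) = (-96/49 - 113/123)/97969 = -17345/6027*1/97969 = -17345/590459163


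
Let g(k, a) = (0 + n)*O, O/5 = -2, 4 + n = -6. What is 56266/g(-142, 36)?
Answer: 28133/50 ≈ 562.66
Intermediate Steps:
n = -10 (n = -4 - 6 = -10)
O = -10 (O = 5*(-2) = -10)
g(k, a) = 100 (g(k, a) = (0 - 10)*(-10) = -10*(-10) = 100)
56266/g(-142, 36) = 56266/100 = 56266*(1/100) = 28133/50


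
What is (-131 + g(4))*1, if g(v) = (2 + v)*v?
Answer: -107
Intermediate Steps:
g(v) = v*(2 + v)
(-131 + g(4))*1 = (-131 + 4*(2 + 4))*1 = (-131 + 4*6)*1 = (-131 + 24)*1 = -107*1 = -107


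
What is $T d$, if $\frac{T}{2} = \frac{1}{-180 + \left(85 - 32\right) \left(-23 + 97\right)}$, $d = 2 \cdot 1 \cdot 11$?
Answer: $\frac{22}{1871} \approx 0.011758$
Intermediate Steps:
$d = 22$ ($d = 2 \cdot 11 = 22$)
$T = \frac{1}{1871}$ ($T = \frac{2}{-180 + \left(85 - 32\right) \left(-23 + 97\right)} = \frac{2}{-180 + 53 \cdot 74} = \frac{2}{-180 + 3922} = \frac{2}{3742} = 2 \cdot \frac{1}{3742} = \frac{1}{1871} \approx 0.00053447$)
$T d = \frac{1}{1871} \cdot 22 = \frac{22}{1871}$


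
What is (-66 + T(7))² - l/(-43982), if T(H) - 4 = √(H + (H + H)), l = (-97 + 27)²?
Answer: 84997665/21991 - 124*√21 ≈ 3296.9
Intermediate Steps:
l = 4900 (l = (-70)² = 4900)
T(H) = 4 + √3*√H (T(H) = 4 + √(H + (H + H)) = 4 + √(H + 2*H) = 4 + √(3*H) = 4 + √3*√H)
(-66 + T(7))² - l/(-43982) = (-66 + (4 + √3*√7))² - 4900/(-43982) = (-66 + (4 + √21))² - 4900*(-1)/43982 = (-62 + √21)² - 1*(-2450/21991) = (-62 + √21)² + 2450/21991 = 2450/21991 + (-62 + √21)²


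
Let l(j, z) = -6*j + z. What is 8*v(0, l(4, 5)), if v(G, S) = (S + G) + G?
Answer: -152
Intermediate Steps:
l(j, z) = z - 6*j
v(G, S) = S + 2*G (v(G, S) = (G + S) + G = S + 2*G)
8*v(0, l(4, 5)) = 8*((5 - 6*4) + 2*0) = 8*((5 - 24) + 0) = 8*(-19 + 0) = 8*(-19) = -152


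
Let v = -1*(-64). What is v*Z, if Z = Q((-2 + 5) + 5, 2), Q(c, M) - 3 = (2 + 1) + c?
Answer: 896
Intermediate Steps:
Q(c, M) = 6 + c (Q(c, M) = 3 + ((2 + 1) + c) = 3 + (3 + c) = 6 + c)
Z = 14 (Z = 6 + ((-2 + 5) + 5) = 6 + (3 + 5) = 6 + 8 = 14)
v = 64
v*Z = 64*14 = 896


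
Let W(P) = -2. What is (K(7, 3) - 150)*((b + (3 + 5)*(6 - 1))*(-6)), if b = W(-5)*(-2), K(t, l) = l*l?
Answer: 37224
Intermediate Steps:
K(t, l) = l**2
b = 4 (b = -2*(-2) = 4)
(K(7, 3) - 150)*((b + (3 + 5)*(6 - 1))*(-6)) = (3**2 - 150)*((4 + (3 + 5)*(6 - 1))*(-6)) = (9 - 150)*((4 + 8*5)*(-6)) = -141*(4 + 40)*(-6) = -6204*(-6) = -141*(-264) = 37224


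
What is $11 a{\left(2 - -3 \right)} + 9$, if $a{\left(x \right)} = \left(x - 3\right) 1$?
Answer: $31$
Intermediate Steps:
$a{\left(x \right)} = -3 + x$ ($a{\left(x \right)} = \left(-3 + x\right) 1 = -3 + x$)
$11 a{\left(2 - -3 \right)} + 9 = 11 \left(-3 + \left(2 - -3\right)\right) + 9 = 11 \left(-3 + \left(2 + 3\right)\right) + 9 = 11 \left(-3 + 5\right) + 9 = 11 \cdot 2 + 9 = 22 + 9 = 31$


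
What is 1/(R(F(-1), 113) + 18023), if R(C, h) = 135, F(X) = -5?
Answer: 1/18158 ≈ 5.5072e-5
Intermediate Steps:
1/(R(F(-1), 113) + 18023) = 1/(135 + 18023) = 1/18158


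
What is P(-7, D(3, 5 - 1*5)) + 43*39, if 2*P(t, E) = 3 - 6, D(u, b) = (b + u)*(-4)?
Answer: 3351/2 ≈ 1675.5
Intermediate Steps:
D(u, b) = -4*b - 4*u
P(t, E) = -3/2 (P(t, E) = (3 - 6)/2 = (½)*(-3) = -3/2)
P(-7, D(3, 5 - 1*5)) + 43*39 = -3/2 + 43*39 = -3/2 + 1677 = 3351/2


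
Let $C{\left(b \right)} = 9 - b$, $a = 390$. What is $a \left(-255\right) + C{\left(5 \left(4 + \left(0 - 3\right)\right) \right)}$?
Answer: $-99446$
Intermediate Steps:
$a \left(-255\right) + C{\left(5 \left(4 + \left(0 - 3\right)\right) \right)} = 390 \left(-255\right) + \left(9 - 5 \left(4 + \left(0 - 3\right)\right)\right) = -99450 + \left(9 - 5 \left(4 - 3\right)\right) = -99450 + \left(9 - 5 \cdot 1\right) = -99450 + \left(9 - 5\right) = -99450 + 4 = -99446$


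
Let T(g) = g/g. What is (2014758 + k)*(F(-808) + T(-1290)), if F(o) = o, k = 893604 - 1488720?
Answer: -1145651094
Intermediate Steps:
T(g) = 1
k = -595116
(2014758 + k)*(F(-808) + T(-1290)) = (2014758 - 595116)*(-808 + 1) = 1419642*(-807) = -1145651094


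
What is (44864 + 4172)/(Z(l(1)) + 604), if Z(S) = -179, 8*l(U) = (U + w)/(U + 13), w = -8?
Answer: 49036/425 ≈ 115.38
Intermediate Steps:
l(U) = (-8 + U)/(8*(13 + U)) (l(U) = ((U - 8)/(U + 13))/8 = ((-8 + U)/(13 + U))/8 = (-8 + U)/(8*(13 + U)))
(44864 + 4172)/(Z(l(1)) + 604) = (44864 + 4172)/(-179 + 604) = 49036/425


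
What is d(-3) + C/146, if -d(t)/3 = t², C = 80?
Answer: -1931/73 ≈ -26.452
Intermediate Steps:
d(t) = -3*t²
d(-3) + C/146 = -3*(-3)² + 80/146 = -3*9 + 80*(1/146) = -27 + 40/73 = -1931/73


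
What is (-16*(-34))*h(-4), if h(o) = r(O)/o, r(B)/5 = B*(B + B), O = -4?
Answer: -21760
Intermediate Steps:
r(B) = 10*B² (r(B) = 5*(B*(B + B)) = 5*(B*(2*B)) = 5*(2*B²) = 10*B²)
h(o) = 160/o (h(o) = (10*(-4)²)/o = (10*16)/o = 160/o)
(-16*(-34))*h(-4) = (-16*(-34))*(160/(-4)) = 544*(160*(-¼)) = 544*(-40) = -21760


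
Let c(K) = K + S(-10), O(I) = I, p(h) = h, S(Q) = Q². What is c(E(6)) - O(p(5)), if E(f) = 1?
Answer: 96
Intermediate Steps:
c(K) = 100 + K (c(K) = K + (-10)² = K + 100 = 100 + K)
c(E(6)) - O(p(5)) = (100 + 1) - 1*5 = 101 - 5 = 96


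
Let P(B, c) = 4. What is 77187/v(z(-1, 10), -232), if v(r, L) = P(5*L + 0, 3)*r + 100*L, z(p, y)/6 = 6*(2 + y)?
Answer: -7017/1952 ≈ -3.5948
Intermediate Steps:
z(p, y) = 72 + 36*y (z(p, y) = 6*(6*(2 + y)) = 6*(12 + 6*y) = 72 + 36*y)
v(r, L) = 4*r + 100*L
77187/v(z(-1, 10), -232) = 77187/(4*(72 + 36*10) + 100*(-232)) = 77187/(4*(72 + 360) - 23200) = 77187/(4*432 - 23200) = 77187/(1728 - 23200) = 77187/(-21472) = 77187*(-1/21472) = -7017/1952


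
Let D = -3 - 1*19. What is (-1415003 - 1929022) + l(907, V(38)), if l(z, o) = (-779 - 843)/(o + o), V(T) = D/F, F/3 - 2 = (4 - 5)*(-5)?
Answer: -73551519/22 ≈ -3.3433e+6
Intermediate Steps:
F = 21 (F = 6 + 3*((4 - 5)*(-5)) = 6 + 3*(-1*(-5)) = 6 + 3*5 = 6 + 15 = 21)
D = -22 (D = -3 - 19 = -22)
V(T) = -22/21
l(z, o) = -811/o (l(z, o) = -1622*1/(2*o) = -811/o)
(-1415003 - 1929022) + l(907, V(38)) = (-1415003 - 1929022) - 811/(-22/21) = -3344025 - 811*(-21/22) = -3344025 + 17031/22 = -73551519/22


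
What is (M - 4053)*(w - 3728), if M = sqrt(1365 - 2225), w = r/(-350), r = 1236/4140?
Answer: 86880127879/5750 - 450156103*I*sqrt(215)/60375 ≈ 1.511e+7 - 1.0933e+5*I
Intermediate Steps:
r = 103/345 (r = 1236*(1/4140) = 103/345 ≈ 0.29855)
w = -103/120750 (w = (103/345)/(-350) = (103/345)*(-1/350) = -103/120750 ≈ -0.00085300)
M = 2*I*sqrt(215) (M = sqrt(-860) = 2*I*sqrt(215) ≈ 29.326*I)
(M - 4053)*(w - 3728) = (2*I*sqrt(215) - 4053)*(-103/120750 - 3728) = (-4053 + 2*I*sqrt(215))*(-450156103/120750) = 86880127879/5750 - 450156103*I*sqrt(215)/60375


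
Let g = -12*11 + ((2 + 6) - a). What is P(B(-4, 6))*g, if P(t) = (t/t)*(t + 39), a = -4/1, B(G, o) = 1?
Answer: -4800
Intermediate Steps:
a = -4 (a = -4*1 = -4)
g = -120 (g = -12*11 + ((2 + 6) - 1*(-4)) = -132 + (8 + 4) = -132 + 12 = -120)
P(t) = 39 + t (P(t) = 1*(39 + t) = 39 + t)
P(B(-4, 6))*g = (39 + 1)*(-120) = 40*(-120) = -4800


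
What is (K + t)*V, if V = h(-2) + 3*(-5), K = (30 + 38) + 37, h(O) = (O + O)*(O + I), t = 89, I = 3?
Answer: -3686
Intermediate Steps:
h(O) = 2*O*(3 + O) (h(O) = (O + O)*(O + 3) = (2*O)*(3 + O) = 2*O*(3 + O))
K = 105 (K = 68 + 37 = 105)
V = -19 (V = 2*(-2)*(3 - 2) + 3*(-5) = 2*(-2)*1 - 15 = -4 - 15 = -19)
(K + t)*V = (105 + 89)*(-19) = 194*(-19) = -3686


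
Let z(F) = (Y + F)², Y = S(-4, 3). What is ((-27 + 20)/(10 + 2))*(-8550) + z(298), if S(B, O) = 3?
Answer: 191177/2 ≈ 95589.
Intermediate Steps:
Y = 3
z(F) = (3 + F)²
((-27 + 20)/(10 + 2))*(-8550) + z(298) = ((-27 + 20)/(10 + 2))*(-8550) + (3 + 298)² = -7/12*(-8550) + 301² = -7*1/12*(-8550) + 90601 = -7/12*(-8550) + 90601 = 9975/2 + 90601 = 191177/2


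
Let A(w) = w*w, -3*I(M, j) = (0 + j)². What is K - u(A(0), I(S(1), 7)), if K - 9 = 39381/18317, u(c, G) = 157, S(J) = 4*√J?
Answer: -2671535/18317 ≈ -145.85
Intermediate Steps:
I(M, j) = -j²/3 (I(M, j) = -(0 + j)²/3 = -j²/3)
A(w) = w²
K = 204234/18317 (K = 9 + 39381/18317 = 204234/18317 ≈ 11.150)
K - u(A(0), I(S(1), 7)) = 204234/18317 - 1*157 = 204234/18317 - 157 = -2671535/18317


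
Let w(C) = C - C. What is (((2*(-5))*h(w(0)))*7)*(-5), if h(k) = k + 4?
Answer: 1400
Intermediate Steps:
w(C) = 0
h(k) = 4 + k
(((2*(-5))*h(w(0)))*7)*(-5) = (((2*(-5))*(4 + 0))*7)*(-5) = (-10*4*7)*(-5) = -40*7*(-5) = -280*(-5) = 1400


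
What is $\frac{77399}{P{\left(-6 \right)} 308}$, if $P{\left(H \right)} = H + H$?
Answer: $- \frac{11057}{528} \approx -20.941$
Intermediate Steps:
$P{\left(H \right)} = 2 H$
$\frac{77399}{P{\left(-6 \right)} 308} = \frac{77399}{2 \left(-6\right) 308} = \frac{77399}{\left(-12\right) 308} = \frac{77399}{-3696} = 77399 \left(- \frac{1}{3696}\right) = - \frac{11057}{528}$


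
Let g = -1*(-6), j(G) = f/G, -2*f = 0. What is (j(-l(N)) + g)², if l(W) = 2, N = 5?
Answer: 36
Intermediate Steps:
f = 0 (f = -½*0 = 0)
j(G) = 0 (j(G) = 0/G = 0)
g = 6
(j(-l(N)) + g)² = (0 + 6)² = 6² = 36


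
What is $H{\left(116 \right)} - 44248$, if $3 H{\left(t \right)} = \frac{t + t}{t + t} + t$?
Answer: $-44209$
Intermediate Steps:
$H{\left(t \right)} = \frac{1}{3} + \frac{t}{3}$ ($H{\left(t \right)} = \frac{\frac{t + t}{t + t} + t}{3} = \frac{\frac{2 t}{2 t} + t}{3} = \frac{2 t \frac{1}{2 t} + t}{3} = \frac{1 + t}{3} = \frac{1}{3} + \frac{t}{3}$)
$H{\left(116 \right)} - 44248 = \left(\frac{1}{3} + \frac{1}{3} \cdot 116\right) - 44248 = \left(\frac{1}{3} + \frac{116}{3}\right) - 44248 = 39 - 44248 = -44209$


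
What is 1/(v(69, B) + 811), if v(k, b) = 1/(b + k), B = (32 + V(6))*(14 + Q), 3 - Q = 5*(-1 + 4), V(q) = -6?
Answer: 121/98132 ≈ 0.0012330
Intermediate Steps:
Q = -12 (Q = 3 - 5*(-1 + 4) = 3 - 5*3 = 3 - 1*15 = 3 - 15 = -12)
B = 52 (B = (32 - 6)*(14 - 12) = 26*2 = 52)
1/(v(69, B) + 811) = 1/(1/(52 + 69) + 811) = 1/(1/121 + 811) = 1/(98132/121) = 121/98132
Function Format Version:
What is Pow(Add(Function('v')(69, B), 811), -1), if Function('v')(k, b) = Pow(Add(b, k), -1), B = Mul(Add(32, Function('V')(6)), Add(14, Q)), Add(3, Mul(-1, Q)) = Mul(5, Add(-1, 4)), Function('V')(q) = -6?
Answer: Rational(121, 98132) ≈ 0.0012330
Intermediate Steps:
Q = -12 (Q = Add(3, Mul(-1, Mul(5, Add(-1, 4)))) = Add(3, Mul(-1, Mul(5, 3))) = Add(3, Mul(-1, 15)) = Add(3, -15) = -12)
B = 52 (B = Mul(Add(32, -6), Add(14, -12)) = Mul(26, 2) = 52)
Pow(Add(Function('v')(69, B), 811), -1) = Pow(Add(Pow(Add(52, 69), -1), 811), -1) = Pow(Add(Pow(121, -1), 811), -1) = Pow(Add(Rational(1, 121), 811), -1) = Pow(Rational(98132, 121), -1) = Rational(121, 98132)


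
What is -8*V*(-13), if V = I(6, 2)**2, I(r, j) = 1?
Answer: 104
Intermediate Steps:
V = 1 (V = 1**2 = 1)
-8*V*(-13) = -8*1*(-13) = -8*(-13) = 104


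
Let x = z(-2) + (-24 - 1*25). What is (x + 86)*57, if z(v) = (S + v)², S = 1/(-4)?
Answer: 38361/16 ≈ 2397.6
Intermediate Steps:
S = -¼ ≈ -0.25000
z(v) = (-¼ + v)²
x = -703/16 (x = (-1 + 4*(-2))²/16 + (-24 - 1*25) = (-1 - 8)²/16 + (-24 - 25) = (1/16)*(-9)² - 49 = (1/16)*81 - 49 = 81/16 - 49 = -703/16 ≈ -43.938)
(x + 86)*57 = (-703/16 + 86)*57 = (673/16)*57 = 38361/16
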